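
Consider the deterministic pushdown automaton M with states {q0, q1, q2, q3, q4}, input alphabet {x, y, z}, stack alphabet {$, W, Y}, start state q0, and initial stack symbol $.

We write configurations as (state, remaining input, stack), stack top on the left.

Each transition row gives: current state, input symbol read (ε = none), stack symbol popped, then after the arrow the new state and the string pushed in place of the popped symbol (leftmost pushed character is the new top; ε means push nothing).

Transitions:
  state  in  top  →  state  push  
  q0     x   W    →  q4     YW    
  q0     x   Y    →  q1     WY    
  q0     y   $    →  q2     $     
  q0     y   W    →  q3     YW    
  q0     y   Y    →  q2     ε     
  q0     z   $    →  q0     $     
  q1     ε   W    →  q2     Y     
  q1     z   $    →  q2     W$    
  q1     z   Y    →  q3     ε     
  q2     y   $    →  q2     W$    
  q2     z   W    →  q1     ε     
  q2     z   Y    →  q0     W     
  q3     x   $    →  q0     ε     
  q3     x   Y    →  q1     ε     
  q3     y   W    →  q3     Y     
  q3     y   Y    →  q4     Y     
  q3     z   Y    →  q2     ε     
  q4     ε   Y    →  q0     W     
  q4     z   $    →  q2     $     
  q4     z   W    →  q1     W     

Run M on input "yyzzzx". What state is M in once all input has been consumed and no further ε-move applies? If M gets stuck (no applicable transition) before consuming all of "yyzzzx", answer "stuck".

(q0, yyzzzx, $) ⊢ (q2, yzzzx, $) ⊢ (q2, zzzx, W$) ⊢ (q1, zzx, $) ⊢ (q2, zx, W$) ⊢ (q1, x, $)
No transition for (q1, x, top $); M blocks with input x remaining.

stuck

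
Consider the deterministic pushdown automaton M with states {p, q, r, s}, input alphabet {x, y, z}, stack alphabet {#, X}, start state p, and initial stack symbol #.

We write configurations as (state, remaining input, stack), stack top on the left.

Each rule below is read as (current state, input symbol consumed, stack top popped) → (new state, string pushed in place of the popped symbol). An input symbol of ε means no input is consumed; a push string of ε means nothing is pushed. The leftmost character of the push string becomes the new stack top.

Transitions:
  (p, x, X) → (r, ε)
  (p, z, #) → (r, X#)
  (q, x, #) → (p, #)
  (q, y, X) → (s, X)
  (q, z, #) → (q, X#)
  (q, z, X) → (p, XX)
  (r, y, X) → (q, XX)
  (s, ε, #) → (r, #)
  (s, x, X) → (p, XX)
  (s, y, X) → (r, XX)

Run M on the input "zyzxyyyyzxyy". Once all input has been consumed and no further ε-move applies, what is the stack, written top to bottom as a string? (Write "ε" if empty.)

XXXXXX#

(p, zyzxyyyyzxyy, #) ⊢ (r, yzxyyyyzxyy, X#) ⊢ (q, zxyyyyzxyy, XX#) ⊢ (p, xyyyyzxyy, XXX#) ⊢ (r, yyyyzxyy, XX#) ⊢ (q, yyyzxyy, XXX#) ⊢ (s, yyzxyy, XXX#) ⊢ (r, yzxyy, XXXX#) ⊢ (q, zxyy, XXXXX#) ⊢ (p, xyy, XXXXXX#) ⊢ (r, yy, XXXXX#) ⊢ (q, y, XXXXXX#) ⊢ (s, ε, XXXXXX#)
All input consumed in state s with stack XXXXXX#.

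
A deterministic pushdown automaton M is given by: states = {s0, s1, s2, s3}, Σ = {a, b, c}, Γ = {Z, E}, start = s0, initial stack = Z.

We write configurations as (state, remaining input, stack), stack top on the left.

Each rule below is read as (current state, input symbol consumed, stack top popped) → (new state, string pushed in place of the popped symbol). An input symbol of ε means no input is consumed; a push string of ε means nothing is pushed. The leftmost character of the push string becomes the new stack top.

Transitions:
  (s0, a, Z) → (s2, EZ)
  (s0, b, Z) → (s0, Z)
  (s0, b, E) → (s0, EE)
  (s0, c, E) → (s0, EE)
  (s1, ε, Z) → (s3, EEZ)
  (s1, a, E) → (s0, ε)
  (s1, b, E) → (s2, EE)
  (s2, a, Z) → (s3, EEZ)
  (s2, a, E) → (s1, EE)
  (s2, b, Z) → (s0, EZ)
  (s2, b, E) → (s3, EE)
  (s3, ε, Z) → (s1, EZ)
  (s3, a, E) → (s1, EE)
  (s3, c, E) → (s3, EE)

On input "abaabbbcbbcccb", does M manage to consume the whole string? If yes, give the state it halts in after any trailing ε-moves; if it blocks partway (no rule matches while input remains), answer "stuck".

(s0, abaabbbcbbcccb, Z) ⊢ (s2, baabbbcbbcccb, EZ) ⊢ (s3, aabbbcbbcccb, EEZ) ⊢ (s1, abbbcbbcccb, EEEZ) ⊢ (s0, bbbcbbcccb, EEZ) ⊢ (s0, bbcbbcccb, EEEZ) ⊢ (s0, bcbbcccb, EEEEZ) ⊢ (s0, cbbcccb, EEEEEZ) ⊢ (s0, bbcccb, EEEEEEZ) ⊢ (s0, bcccb, EEEEEEEZ) ⊢ (s0, cccb, EEEEEEEEZ) ⊢ (s0, ccb, EEEEEEEEEZ) ⊢ (s0, cb, EEEEEEEEEEZ) ⊢ (s0, b, EEEEEEEEEEEZ) ⊢ (s0, ε, EEEEEEEEEEEEZ)
All input consumed; M is in state s0.

s0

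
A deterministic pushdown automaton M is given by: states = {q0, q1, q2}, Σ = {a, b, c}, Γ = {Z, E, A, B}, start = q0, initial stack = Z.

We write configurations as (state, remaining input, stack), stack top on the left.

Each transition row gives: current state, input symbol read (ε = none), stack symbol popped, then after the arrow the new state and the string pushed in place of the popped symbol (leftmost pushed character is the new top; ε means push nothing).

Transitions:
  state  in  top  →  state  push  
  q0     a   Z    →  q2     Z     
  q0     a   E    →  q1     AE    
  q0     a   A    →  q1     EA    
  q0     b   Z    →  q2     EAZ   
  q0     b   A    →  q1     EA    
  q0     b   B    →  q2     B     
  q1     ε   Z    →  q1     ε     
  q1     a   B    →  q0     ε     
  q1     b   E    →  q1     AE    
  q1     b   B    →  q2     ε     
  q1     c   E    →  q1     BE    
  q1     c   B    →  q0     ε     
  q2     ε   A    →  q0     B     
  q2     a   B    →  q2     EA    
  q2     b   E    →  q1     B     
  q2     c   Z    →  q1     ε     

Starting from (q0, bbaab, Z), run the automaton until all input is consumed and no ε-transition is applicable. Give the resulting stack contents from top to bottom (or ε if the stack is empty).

AEAZ

(q0, bbaab, Z)
  read b, top Z: go to q2, push EAZ → (q2, baab, EAZ)
  read b, top E: go to q1, push B → (q1, aab, BAZ)
  read a, top B: go to q0, push ε → (q0, ab, AZ)
  read a, top A: go to q1, push EA → (q1, b, EAZ)
  read b, top E: go to q1, push AE → (q1, ε, AEAZ)
All input consumed in state q1 with stack AEAZ.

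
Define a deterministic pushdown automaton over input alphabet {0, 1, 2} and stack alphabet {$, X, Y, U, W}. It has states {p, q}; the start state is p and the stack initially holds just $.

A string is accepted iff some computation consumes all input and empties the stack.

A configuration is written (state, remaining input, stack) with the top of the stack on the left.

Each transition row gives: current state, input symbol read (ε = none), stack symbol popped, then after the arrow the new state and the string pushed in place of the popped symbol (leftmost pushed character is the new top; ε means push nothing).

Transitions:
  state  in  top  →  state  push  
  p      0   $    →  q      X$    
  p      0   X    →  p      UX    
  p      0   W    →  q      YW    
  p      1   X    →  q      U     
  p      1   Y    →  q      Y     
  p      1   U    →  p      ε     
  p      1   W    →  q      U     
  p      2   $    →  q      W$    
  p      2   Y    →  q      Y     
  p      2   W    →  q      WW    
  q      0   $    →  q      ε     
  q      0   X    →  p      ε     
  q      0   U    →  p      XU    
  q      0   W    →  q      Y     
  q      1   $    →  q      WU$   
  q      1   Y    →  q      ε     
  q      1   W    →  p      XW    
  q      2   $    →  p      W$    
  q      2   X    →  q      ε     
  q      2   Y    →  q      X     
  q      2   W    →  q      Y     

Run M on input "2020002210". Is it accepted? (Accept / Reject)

(p, 2020002210, $)
  read 2, top $: go to q, push W$ → (q, 020002210, W$)
  read 0, top W: go to q, push Y → (q, 20002210, Y$)
  read 2, top Y: go to q, push X → (q, 0002210, X$)
  read 0, top X: go to p, push ε → (p, 002210, $)
  read 0, top $: go to q, push X$ → (q, 02210, X$)
  read 0, top X: go to p, push ε → (p, 2210, $)
  read 2, top $: go to q, push W$ → (q, 210, W$)
  read 2, top W: go to q, push Y → (q, 10, Y$)
  read 1, top Y: go to q, push ε → (q, 0, $)
  read 0, top $: go to q, push ε → (q, ε, ε)
All input consumed and the stack is empty.

Accept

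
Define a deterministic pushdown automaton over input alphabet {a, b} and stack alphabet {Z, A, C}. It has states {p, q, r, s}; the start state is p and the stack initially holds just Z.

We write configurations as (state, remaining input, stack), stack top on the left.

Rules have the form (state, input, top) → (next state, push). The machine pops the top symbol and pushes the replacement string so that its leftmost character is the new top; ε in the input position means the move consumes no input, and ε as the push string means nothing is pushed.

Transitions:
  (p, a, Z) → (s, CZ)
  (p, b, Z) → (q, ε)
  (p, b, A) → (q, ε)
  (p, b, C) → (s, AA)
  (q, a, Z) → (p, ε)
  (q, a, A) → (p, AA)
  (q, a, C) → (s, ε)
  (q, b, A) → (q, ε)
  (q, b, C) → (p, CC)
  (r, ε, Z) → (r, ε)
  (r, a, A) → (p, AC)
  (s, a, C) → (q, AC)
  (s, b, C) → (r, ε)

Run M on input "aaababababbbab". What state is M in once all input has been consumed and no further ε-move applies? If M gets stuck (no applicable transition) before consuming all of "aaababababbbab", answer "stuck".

stuck

(p, aaababababbbab, Z)
  read a, top Z: go to s, push CZ → (s, aababababbbab, CZ)
  read a, top C: go to q, push AC → (q, ababababbbab, ACZ)
  read a, top A: go to p, push AA → (p, babababbbab, AACZ)
  read b, top A: go to q, push ε → (q, abababbbab, ACZ)
  read a, top A: go to p, push AA → (p, bababbbab, AACZ)
  read b, top A: go to q, push ε → (q, ababbbab, ACZ)
  read a, top A: go to p, push AA → (p, babbbab, AACZ)
  read b, top A: go to q, push ε → (q, abbbab, ACZ)
  read a, top A: go to p, push AA → (p, bbbab, AACZ)
  read b, top A: go to q, push ε → (q, bbab, ACZ)
  read b, top A: go to q, push ε → (q, bab, CZ)
  read b, top C: go to p, push CC → (p, ab, CCZ)
No transition for (p, a, top C); M blocks with input ab remaining.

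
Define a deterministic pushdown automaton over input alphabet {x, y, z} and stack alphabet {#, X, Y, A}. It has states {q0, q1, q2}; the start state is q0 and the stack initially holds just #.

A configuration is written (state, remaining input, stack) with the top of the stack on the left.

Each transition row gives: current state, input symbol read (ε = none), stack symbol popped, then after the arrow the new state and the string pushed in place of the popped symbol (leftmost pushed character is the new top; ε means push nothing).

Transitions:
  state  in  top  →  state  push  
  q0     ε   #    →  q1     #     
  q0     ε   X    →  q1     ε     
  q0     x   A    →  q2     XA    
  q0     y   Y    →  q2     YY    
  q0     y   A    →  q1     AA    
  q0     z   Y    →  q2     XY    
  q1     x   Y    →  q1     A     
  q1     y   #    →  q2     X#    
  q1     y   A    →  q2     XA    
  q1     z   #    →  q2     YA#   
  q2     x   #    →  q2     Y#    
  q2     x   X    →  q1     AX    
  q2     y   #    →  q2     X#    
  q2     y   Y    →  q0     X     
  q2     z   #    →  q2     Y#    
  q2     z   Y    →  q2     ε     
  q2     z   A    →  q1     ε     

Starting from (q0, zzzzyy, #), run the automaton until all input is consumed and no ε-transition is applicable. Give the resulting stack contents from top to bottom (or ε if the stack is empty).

(q0, zzzzyy, #)
  ε-move, top #: go to q1, push # → (q1, zzzzyy, #)
  read z, top #: go to q2, push YA# → (q2, zzzyy, YA#)
  read z, top Y: go to q2, push ε → (q2, zzyy, A#)
  read z, top A: go to q1, push ε → (q1, zyy, #)
  read z, top #: go to q2, push YA# → (q2, yy, YA#)
  read y, top Y: go to q0, push X → (q0, y, XA#)
  ε-move, top X: go to q1, push ε → (q1, y, A#)
  read y, top A: go to q2, push XA → (q2, ε, XA#)
All input consumed in state q2 with stack XA#.

XA#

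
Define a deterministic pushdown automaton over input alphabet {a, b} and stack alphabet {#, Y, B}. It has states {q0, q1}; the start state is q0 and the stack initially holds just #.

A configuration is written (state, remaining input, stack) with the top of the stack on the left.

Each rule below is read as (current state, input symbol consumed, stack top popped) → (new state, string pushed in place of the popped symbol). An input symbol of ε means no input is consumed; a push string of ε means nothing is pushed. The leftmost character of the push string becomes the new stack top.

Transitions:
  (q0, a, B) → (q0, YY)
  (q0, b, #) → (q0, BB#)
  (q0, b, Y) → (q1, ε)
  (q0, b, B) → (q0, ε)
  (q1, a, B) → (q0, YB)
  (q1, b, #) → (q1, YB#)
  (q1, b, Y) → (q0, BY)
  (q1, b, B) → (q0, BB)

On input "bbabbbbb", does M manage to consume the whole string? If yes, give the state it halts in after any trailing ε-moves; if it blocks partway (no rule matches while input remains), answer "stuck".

q1

(q0, bbabbbbb, #)
  read b, top #: go to q0, push BB# → (q0, babbbbb, BB#)
  read b, top B: go to q0, push ε → (q0, abbbbb, B#)
  read a, top B: go to q0, push YY → (q0, bbbbb, YY#)
  read b, top Y: go to q1, push ε → (q1, bbbb, Y#)
  read b, top Y: go to q0, push BY → (q0, bbb, BY#)
  read b, top B: go to q0, push ε → (q0, bb, Y#)
  read b, top Y: go to q1, push ε → (q1, b, #)
  read b, top #: go to q1, push YB# → (q1, ε, YB#)
All input consumed; M is in state q1.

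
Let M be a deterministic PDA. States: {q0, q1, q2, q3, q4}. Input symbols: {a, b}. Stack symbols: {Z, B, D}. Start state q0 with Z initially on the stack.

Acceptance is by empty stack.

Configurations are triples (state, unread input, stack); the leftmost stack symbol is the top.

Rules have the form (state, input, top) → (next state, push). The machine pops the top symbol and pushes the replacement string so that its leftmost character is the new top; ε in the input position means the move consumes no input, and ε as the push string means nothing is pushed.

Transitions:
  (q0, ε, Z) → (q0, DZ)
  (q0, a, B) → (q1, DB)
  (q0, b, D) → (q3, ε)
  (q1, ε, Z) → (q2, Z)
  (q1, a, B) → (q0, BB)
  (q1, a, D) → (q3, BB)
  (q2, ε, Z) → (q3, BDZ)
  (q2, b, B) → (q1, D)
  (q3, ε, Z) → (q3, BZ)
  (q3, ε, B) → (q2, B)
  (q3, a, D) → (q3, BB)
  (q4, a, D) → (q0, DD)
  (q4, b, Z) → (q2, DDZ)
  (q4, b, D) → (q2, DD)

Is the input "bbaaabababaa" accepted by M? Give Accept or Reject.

Reject

(q0, bbaaabababaa, Z) ⊢ (q0, bbaaabababaa, DZ) ⊢ (q3, baaabababaa, Z) ⊢ (q3, baaabababaa, BZ) ⊢ (q2, baaabababaa, BZ) ⊢ (q1, aaabababaa, DZ) ⊢ (q3, aabababaa, BBZ) ⊢ (q2, aabababaa, BBZ)
No transition applies at (q2, aabababaa, BBZ); input not fully consumed.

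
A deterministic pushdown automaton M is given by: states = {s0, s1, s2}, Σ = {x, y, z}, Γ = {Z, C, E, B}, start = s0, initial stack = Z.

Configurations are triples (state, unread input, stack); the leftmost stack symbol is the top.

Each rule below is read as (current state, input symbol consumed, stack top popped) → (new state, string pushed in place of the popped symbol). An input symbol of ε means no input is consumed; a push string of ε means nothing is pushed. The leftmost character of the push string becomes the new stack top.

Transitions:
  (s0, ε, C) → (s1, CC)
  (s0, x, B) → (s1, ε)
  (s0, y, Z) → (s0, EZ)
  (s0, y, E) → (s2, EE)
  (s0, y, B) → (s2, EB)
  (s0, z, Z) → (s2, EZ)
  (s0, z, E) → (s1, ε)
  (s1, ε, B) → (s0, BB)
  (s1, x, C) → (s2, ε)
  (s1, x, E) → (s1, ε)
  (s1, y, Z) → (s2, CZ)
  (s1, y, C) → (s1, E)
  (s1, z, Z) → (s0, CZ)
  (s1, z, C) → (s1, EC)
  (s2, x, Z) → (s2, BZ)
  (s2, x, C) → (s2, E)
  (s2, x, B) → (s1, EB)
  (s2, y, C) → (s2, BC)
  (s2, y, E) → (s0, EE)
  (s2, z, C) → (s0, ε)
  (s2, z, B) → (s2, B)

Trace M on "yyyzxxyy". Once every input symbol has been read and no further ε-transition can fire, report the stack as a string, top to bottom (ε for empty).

BCZ

(s0, yyyzxxyy, Z)
  read y, top Z: go to s0, push EZ → (s0, yyzxxyy, EZ)
  read y, top E: go to s2, push EE → (s2, yzxxyy, EEZ)
  read y, top E: go to s0, push EE → (s0, zxxyy, EEEZ)
  read z, top E: go to s1, push ε → (s1, xxyy, EEZ)
  read x, top E: go to s1, push ε → (s1, xyy, EZ)
  read x, top E: go to s1, push ε → (s1, yy, Z)
  read y, top Z: go to s2, push CZ → (s2, y, CZ)
  read y, top C: go to s2, push BC → (s2, ε, BCZ)
All input consumed in state s2 with stack BCZ.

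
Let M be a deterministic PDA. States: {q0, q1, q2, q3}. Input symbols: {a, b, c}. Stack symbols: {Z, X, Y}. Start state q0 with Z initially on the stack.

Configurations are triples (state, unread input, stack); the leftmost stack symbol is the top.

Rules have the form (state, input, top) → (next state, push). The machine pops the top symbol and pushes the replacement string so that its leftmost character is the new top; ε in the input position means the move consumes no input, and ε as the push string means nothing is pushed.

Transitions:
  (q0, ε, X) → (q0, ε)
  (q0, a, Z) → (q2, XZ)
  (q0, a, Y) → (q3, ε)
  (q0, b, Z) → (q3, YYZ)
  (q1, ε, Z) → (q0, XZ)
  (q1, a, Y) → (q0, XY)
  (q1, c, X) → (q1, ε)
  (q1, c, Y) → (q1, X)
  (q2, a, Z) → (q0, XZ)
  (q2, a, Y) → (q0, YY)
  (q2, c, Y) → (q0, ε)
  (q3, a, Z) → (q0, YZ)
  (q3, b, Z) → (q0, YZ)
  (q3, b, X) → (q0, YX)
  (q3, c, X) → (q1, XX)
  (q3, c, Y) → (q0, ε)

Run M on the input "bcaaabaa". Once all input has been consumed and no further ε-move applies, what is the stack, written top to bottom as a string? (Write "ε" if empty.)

(q0, bcaaabaa, Z)
  read b, top Z: go to q3, push YYZ → (q3, caaabaa, YYZ)
  read c, top Y: go to q0, push ε → (q0, aaabaa, YZ)
  read a, top Y: go to q3, push ε → (q3, aabaa, Z)
  read a, top Z: go to q0, push YZ → (q0, abaa, YZ)
  read a, top Y: go to q3, push ε → (q3, baa, Z)
  read b, top Z: go to q0, push YZ → (q0, aa, YZ)
  read a, top Y: go to q3, push ε → (q3, a, Z)
  read a, top Z: go to q0, push YZ → (q0, ε, YZ)
All input consumed in state q0 with stack YZ.

YZ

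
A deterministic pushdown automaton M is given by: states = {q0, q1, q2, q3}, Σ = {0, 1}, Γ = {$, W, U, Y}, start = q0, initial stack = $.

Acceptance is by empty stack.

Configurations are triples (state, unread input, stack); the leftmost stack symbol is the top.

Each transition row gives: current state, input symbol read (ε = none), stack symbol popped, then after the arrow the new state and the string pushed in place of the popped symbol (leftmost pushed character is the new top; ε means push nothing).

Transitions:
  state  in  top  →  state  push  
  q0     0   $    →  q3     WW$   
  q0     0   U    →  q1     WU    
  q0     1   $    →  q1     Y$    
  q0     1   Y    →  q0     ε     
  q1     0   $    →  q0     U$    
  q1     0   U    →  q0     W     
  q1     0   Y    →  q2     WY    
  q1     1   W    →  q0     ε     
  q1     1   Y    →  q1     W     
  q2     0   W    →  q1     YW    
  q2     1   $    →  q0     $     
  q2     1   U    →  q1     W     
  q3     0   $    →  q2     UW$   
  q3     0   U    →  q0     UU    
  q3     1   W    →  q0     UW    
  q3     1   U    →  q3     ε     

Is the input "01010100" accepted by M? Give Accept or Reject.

(q0, 01010100, $)
  read 0, top $: go to q3, push WW$ → (q3, 1010100, WW$)
  read 1, top W: go to q0, push UW → (q0, 010100, UWW$)
  read 0, top U: go to q1, push WU → (q1, 10100, WUWW$)
  read 1, top W: go to q0, push ε → (q0, 0100, UWW$)
  read 0, top U: go to q1, push WU → (q1, 100, WUWW$)
  read 1, top W: go to q0, push ε → (q0, 00, UWW$)
  read 0, top U: go to q1, push WU → (q1, 0, WUWW$)
No transition applies at (q1, 0, WUWW$); input not fully consumed.

Reject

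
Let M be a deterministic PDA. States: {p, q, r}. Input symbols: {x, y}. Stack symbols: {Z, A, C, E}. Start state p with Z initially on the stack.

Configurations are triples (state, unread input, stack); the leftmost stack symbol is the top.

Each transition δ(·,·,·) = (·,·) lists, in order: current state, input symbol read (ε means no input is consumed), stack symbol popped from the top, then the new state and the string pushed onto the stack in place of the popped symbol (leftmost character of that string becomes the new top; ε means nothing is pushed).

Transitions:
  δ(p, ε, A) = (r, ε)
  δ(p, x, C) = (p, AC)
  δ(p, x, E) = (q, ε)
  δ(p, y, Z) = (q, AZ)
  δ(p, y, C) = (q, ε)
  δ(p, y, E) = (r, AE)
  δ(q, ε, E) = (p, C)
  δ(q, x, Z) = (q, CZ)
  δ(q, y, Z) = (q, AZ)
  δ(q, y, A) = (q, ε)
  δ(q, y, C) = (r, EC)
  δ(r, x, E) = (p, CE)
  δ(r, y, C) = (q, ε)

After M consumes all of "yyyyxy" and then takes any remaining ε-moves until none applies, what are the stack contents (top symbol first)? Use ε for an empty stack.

ECZ

(p, yyyyxy, Z) ⊢ (q, yyyxy, AZ) ⊢ (q, yyxy, Z) ⊢ (q, yxy, AZ) ⊢ (q, xy, Z) ⊢ (q, y, CZ) ⊢ (r, ε, ECZ)
All input consumed in state r with stack ECZ.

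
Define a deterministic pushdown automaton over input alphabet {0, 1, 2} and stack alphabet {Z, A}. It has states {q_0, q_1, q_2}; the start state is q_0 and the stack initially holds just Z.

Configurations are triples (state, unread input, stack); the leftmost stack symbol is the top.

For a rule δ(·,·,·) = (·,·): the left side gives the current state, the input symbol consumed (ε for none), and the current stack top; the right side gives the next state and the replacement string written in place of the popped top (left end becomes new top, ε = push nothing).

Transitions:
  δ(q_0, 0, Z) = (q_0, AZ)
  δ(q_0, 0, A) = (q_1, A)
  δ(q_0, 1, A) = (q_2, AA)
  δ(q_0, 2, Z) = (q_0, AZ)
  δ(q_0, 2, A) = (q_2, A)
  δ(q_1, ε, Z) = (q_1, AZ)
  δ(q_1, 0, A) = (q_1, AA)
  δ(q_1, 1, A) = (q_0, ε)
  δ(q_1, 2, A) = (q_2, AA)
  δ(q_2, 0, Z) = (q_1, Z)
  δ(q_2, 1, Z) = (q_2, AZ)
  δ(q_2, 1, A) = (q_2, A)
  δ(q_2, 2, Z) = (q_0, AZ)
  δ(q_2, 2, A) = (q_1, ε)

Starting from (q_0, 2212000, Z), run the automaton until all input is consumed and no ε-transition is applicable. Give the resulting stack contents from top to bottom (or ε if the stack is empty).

AAAAZ

(q_0, 2212000, Z) ⊢ (q_0, 212000, AZ) ⊢ (q_2, 12000, AZ) ⊢ (q_2, 2000, AZ) ⊢ (q_1, 000, Z) ⊢ (q_1, 000, AZ) ⊢ (q_1, 00, AAZ) ⊢ (q_1, 0, AAAZ) ⊢ (q_1, ε, AAAAZ)
All input consumed in state q_1 with stack AAAAZ.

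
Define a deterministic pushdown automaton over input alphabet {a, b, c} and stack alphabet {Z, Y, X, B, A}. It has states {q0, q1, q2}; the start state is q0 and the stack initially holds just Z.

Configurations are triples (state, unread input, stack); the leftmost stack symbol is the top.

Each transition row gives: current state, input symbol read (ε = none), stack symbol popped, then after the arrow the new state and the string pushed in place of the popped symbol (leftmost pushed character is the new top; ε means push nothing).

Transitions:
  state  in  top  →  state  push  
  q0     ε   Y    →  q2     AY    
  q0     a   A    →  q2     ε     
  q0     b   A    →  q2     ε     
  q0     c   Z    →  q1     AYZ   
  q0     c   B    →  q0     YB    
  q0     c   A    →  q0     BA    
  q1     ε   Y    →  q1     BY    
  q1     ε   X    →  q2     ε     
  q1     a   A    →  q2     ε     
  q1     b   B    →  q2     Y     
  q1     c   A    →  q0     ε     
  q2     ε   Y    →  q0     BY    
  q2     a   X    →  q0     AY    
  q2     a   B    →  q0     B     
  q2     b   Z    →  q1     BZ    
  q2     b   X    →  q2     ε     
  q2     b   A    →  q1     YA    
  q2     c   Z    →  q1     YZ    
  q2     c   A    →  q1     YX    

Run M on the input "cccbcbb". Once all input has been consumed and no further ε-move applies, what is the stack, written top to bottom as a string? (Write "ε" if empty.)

BYYAYBYYXYZ

(q0, cccbcbb, Z)
  read c, top Z: go to q1, push AYZ → (q1, ccbcbb, AYZ)
  read c, top A: go to q0, push ε → (q0, cbcbb, YZ)
  ε-move, top Y: go to q2, push AY → (q2, cbcbb, AYZ)
  read c, top A: go to q1, push YX → (q1, bcbb, YXYZ)
  ε-move, top Y: go to q1, push BY → (q1, bcbb, BYXYZ)
  read b, top B: go to q2, push Y → (q2, cbb, YYXYZ)
  ε-move, top Y: go to q0, push BY → (q0, cbb, BYYXYZ)
  read c, top B: go to q0, push YB → (q0, bb, YBYYXYZ)
  ε-move, top Y: go to q2, push AY → (q2, bb, AYBYYXYZ)
  read b, top A: go to q1, push YA → (q1, b, YAYBYYXYZ)
  ε-move, top Y: go to q1, push BY → (q1, b, BYAYBYYXYZ)
  read b, top B: go to q2, push Y → (q2, ε, YYAYBYYXYZ)
  ε-move, top Y: go to q0, push BY → (q0, ε, BYYAYBYYXYZ)
All input consumed in state q0 with stack BYYAYBYYXYZ.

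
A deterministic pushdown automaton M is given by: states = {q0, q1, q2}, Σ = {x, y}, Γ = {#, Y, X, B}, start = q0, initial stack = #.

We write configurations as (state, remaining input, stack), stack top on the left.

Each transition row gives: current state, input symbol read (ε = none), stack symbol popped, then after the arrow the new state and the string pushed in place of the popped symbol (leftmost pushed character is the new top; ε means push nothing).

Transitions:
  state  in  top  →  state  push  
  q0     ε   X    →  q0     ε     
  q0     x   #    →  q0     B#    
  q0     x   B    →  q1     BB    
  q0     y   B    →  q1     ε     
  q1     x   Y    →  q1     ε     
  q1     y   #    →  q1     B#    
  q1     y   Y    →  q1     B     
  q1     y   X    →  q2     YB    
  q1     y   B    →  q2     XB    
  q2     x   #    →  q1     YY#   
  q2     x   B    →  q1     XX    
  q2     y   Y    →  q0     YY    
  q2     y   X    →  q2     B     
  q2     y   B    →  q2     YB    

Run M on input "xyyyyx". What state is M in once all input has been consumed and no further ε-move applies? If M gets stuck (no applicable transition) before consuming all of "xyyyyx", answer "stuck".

q1

(q0, xyyyyx, #)
  read x, top #: go to q0, push B# → (q0, yyyyx, B#)
  read y, top B: go to q1, push ε → (q1, yyyx, #)
  read y, top #: go to q1, push B# → (q1, yyx, B#)
  read y, top B: go to q2, push XB → (q2, yx, XB#)
  read y, top X: go to q2, push B → (q2, x, BB#)
  read x, top B: go to q1, push XX → (q1, ε, XXB#)
All input consumed; M is in state q1.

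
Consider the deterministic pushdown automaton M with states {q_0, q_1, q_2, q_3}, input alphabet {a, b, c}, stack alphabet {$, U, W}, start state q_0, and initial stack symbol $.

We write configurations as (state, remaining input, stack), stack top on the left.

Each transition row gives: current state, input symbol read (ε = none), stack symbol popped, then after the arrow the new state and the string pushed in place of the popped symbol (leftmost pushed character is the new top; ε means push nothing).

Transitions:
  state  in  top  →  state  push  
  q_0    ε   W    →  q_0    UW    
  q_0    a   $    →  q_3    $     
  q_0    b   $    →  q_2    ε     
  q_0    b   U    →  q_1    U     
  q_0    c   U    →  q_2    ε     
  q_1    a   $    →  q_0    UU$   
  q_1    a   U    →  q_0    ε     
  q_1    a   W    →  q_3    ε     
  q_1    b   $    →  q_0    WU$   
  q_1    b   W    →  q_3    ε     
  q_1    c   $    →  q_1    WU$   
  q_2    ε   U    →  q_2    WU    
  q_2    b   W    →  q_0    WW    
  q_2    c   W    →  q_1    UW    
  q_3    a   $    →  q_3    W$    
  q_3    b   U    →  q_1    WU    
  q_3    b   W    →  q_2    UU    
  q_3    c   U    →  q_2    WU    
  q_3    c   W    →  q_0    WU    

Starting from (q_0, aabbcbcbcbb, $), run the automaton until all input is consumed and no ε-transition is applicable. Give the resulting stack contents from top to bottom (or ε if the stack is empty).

UWWWWWUU$

(q_0, aabbcbcbcbb, $)
  read a, top $: go to q_3, push $ → (q_3, abbcbcbcbb, $)
  read a, top $: go to q_3, push W$ → (q_3, bbcbcbcbb, W$)
  read b, top W: go to q_2, push UU → (q_2, bcbcbcbb, UU$)
  ε-move, top U: go to q_2, push WU → (q_2, bcbcbcbb, WUU$)
  read b, top W: go to q_0, push WW → (q_0, cbcbcbb, WWUU$)
  ε-move, top W: go to q_0, push UW → (q_0, cbcbcbb, UWWUU$)
  read c, top U: go to q_2, push ε → (q_2, bcbcbb, WWUU$)
  read b, top W: go to q_0, push WW → (q_0, cbcbb, WWWUU$)
  ε-move, top W: go to q_0, push UW → (q_0, cbcbb, UWWWUU$)
  read c, top U: go to q_2, push ε → (q_2, bcbb, WWWUU$)
  read b, top W: go to q_0, push WW → (q_0, cbb, WWWWUU$)
  ε-move, top W: go to q_0, push UW → (q_0, cbb, UWWWWUU$)
  read c, top U: go to q_2, push ε → (q_2, bb, WWWWUU$)
  read b, top W: go to q_0, push WW → (q_0, b, WWWWWUU$)
  ε-move, top W: go to q_0, push UW → (q_0, b, UWWWWWUU$)
  read b, top U: go to q_1, push U → (q_1, ε, UWWWWWUU$)
All input consumed in state q_1 with stack UWWWWWUU$.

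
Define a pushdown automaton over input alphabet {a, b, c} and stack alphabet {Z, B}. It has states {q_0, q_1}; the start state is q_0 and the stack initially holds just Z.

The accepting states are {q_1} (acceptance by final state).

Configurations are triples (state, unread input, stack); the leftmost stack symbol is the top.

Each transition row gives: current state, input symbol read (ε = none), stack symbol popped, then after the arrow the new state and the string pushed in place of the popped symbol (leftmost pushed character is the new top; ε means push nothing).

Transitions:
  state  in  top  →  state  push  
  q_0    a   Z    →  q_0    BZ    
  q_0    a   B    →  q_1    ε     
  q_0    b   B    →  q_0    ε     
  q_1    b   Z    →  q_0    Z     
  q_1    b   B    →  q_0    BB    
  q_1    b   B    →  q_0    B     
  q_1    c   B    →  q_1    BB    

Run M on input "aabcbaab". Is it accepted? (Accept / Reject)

No computation consumes all input and reaches a final state.

Reject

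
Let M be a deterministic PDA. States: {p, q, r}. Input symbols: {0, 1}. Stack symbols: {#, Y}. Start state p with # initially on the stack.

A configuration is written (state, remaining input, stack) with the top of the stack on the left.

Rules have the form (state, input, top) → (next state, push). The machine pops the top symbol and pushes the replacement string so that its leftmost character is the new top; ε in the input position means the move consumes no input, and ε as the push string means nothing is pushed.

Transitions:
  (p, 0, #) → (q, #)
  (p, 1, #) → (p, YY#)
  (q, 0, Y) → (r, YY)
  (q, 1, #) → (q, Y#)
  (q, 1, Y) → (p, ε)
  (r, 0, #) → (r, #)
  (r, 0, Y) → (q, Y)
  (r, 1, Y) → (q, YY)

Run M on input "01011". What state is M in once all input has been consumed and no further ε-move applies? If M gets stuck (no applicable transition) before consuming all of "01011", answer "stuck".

(p, 01011, #)
  read 0, top #: go to q, push # → (q, 1011, #)
  read 1, top #: go to q, push Y# → (q, 011, Y#)
  read 0, top Y: go to r, push YY → (r, 11, YY#)
  read 1, top Y: go to q, push YY → (q, 1, YYY#)
  read 1, top Y: go to p, push ε → (p, ε, YY#)
All input consumed; M is in state p.

p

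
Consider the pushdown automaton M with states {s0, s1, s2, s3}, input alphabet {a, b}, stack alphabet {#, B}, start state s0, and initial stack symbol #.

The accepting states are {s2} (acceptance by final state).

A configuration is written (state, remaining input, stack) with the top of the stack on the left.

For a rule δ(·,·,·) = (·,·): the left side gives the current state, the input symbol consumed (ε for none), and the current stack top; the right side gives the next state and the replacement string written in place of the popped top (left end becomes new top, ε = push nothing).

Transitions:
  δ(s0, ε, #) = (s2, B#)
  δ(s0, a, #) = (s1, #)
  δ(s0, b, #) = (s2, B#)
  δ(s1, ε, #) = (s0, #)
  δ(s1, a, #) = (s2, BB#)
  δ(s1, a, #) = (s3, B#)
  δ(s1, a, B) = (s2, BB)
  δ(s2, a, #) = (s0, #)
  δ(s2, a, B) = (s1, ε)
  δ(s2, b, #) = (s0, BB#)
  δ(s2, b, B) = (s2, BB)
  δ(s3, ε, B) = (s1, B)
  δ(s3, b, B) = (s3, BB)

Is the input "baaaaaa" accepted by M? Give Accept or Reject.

One accepting computation: (s0, baaaaaa, #) ⊢ (s2, aaaaaa, B#) ⊢ (s1, aaaaa, #) ⊢ (s2, aaaa, BB#) ⊢ (s1, aaa, B#) ⊢ (s2, aa, BB#) ⊢ (s1, a, B#) ⊢ (s2, ε, BB#)
All input consumed and state s2 ∈ F.

Accept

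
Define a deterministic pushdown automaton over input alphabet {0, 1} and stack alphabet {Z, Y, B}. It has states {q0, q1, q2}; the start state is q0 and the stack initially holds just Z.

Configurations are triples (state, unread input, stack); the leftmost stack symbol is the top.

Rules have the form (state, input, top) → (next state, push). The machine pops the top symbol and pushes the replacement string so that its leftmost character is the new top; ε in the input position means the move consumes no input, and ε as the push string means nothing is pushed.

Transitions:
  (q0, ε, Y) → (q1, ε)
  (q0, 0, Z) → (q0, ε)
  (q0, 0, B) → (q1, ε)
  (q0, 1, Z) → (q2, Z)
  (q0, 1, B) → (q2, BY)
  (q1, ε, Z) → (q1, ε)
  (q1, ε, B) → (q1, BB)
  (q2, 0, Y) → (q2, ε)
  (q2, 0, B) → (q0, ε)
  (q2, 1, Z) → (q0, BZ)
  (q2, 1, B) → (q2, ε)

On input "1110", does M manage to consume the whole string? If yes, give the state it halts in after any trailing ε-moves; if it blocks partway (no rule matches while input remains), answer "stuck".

(q0, 1110, Z)
  read 1, top Z: go to q2, push Z → (q2, 110, Z)
  read 1, top Z: go to q0, push BZ → (q0, 10, BZ)
  read 1, top B: go to q2, push BY → (q2, 0, BYZ)
  read 0, top B: go to q0, push ε → (q0, ε, YZ)
  ε-move, top Y: go to q1, push ε → (q1, ε, Z)
  ε-move, top Z: go to q1, push ε → (q1, ε, ε)
All input consumed; M is in state q1.

q1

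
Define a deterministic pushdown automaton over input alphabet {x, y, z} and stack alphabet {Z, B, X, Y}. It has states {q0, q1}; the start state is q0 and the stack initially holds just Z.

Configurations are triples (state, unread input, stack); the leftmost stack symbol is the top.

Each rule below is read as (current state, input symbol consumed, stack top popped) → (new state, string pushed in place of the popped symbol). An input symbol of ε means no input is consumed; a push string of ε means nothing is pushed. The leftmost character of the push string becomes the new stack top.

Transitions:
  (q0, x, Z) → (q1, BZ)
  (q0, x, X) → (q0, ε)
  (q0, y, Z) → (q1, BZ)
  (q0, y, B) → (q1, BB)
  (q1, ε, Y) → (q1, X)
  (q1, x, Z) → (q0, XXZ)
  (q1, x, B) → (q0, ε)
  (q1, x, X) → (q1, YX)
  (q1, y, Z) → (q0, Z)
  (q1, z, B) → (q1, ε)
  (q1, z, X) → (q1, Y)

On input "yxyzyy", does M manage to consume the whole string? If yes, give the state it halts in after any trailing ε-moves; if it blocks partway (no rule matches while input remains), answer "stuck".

(q0, yxyzyy, Z)
  read y, top Z: go to q1, push BZ → (q1, xyzyy, BZ)
  read x, top B: go to q0, push ε → (q0, yzyy, Z)
  read y, top Z: go to q1, push BZ → (q1, zyy, BZ)
  read z, top B: go to q1, push ε → (q1, yy, Z)
  read y, top Z: go to q0, push Z → (q0, y, Z)
  read y, top Z: go to q1, push BZ → (q1, ε, BZ)
All input consumed; M is in state q1.

q1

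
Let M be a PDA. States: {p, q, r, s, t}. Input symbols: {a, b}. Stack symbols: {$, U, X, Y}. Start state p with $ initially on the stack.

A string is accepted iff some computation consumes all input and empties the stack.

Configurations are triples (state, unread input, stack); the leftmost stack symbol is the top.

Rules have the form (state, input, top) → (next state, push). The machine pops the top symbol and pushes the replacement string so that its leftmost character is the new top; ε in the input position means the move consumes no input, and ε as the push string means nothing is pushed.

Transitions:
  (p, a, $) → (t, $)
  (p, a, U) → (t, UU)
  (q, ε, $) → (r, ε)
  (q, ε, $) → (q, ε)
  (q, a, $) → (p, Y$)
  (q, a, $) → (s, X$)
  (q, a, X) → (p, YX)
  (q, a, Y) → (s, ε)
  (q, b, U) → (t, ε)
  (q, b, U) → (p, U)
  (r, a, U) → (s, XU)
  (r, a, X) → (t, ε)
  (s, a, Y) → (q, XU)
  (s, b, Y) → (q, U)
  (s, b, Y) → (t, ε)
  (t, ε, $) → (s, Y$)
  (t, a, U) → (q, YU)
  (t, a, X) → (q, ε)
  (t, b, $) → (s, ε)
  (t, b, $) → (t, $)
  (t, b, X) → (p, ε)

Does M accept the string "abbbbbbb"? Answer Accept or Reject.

Accept

One accepting computation: (p, abbbbbbb, $) ⊢ (t, bbbbbbb, $) ⊢ (t, bbbbbb, $) ⊢ (t, bbbbb, $) ⊢ (t, bbbb, $) ⊢ (t, bbb, $) ⊢ (t, bb, $) ⊢ (t, b, $) ⊢ (s, ε, ε)
All input consumed and the stack is empty.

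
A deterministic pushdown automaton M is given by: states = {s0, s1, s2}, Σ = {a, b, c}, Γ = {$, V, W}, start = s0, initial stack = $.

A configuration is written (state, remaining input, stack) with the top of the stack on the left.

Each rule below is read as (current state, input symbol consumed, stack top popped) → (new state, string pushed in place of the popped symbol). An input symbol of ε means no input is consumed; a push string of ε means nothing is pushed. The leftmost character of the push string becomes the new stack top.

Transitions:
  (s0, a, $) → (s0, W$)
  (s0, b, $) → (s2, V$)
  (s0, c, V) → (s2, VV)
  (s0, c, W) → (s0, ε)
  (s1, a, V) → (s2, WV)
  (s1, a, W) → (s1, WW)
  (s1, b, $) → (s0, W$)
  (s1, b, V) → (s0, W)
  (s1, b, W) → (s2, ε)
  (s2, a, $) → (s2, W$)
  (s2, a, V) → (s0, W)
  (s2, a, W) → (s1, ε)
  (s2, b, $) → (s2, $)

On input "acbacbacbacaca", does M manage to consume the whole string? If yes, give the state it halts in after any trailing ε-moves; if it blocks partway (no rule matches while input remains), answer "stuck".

(s0, acbacbacbacaca, $)
  read a, top $: go to s0, push W$ → (s0, cbacbacbacaca, W$)
  read c, top W: go to s0, push ε → (s0, bacbacbacaca, $)
  read b, top $: go to s2, push V$ → (s2, acbacbacaca, V$)
  read a, top V: go to s0, push W → (s0, cbacbacaca, W$)
  read c, top W: go to s0, push ε → (s0, bacbacaca, $)
  read b, top $: go to s2, push V$ → (s2, acbacaca, V$)
  read a, top V: go to s0, push W → (s0, cbacaca, W$)
  read c, top W: go to s0, push ε → (s0, bacaca, $)
  read b, top $: go to s2, push V$ → (s2, acaca, V$)
  read a, top V: go to s0, push W → (s0, caca, W$)
  read c, top W: go to s0, push ε → (s0, aca, $)
  read a, top $: go to s0, push W$ → (s0, ca, W$)
  read c, top W: go to s0, push ε → (s0, a, $)
  read a, top $: go to s0, push W$ → (s0, ε, W$)
All input consumed; M is in state s0.

s0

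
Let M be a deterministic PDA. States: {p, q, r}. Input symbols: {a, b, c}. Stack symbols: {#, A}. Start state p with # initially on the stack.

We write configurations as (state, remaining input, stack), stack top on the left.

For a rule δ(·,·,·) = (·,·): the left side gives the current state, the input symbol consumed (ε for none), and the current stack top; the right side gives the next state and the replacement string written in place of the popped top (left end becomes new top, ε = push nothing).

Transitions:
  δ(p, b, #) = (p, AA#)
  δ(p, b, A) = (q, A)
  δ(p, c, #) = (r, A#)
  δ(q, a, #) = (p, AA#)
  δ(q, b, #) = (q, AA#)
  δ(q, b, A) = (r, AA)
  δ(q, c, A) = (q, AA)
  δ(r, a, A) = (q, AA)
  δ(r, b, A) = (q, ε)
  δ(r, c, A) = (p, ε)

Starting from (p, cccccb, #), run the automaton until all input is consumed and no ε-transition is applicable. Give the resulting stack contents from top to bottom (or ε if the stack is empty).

(p, cccccb, #) ⊢ (r, ccccb, A#) ⊢ (p, cccb, #) ⊢ (r, ccb, A#) ⊢ (p, cb, #) ⊢ (r, b, A#) ⊢ (q, ε, #)
All input consumed in state q with stack #.

#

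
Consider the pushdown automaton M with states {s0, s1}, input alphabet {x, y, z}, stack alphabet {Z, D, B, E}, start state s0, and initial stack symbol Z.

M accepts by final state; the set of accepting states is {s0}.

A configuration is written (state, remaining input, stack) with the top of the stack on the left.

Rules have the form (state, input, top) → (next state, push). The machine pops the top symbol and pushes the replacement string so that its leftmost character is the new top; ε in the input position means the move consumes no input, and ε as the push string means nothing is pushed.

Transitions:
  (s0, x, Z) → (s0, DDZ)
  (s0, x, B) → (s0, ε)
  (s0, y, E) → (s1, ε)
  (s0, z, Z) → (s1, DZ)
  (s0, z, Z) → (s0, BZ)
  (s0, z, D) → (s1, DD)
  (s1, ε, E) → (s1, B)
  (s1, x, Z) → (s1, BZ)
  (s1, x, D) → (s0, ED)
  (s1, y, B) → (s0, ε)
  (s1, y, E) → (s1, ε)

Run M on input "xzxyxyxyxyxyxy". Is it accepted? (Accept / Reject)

No computation consumes all input and reaches a final state.

Reject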